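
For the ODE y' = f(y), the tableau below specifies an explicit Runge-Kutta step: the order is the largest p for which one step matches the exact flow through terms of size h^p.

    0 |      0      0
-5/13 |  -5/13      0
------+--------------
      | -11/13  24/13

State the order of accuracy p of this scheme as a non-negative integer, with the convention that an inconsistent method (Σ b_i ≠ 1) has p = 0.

b = (-11/13, 24/13)
c = (0, -5/13)
Σ b_i: (-11/13)·1 + 24/13·1 = 1 ✓
b·c: 24/13·(-5/13) = -120/169 ≠ 1/2 ⇒ order 1.

1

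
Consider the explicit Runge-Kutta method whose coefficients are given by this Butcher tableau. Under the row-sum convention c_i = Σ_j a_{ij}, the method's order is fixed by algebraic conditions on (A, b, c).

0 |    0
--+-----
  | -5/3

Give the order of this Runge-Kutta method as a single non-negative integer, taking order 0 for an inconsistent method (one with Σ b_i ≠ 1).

b = (-5/3)
c = (0)
Σ b_i: (-5/3)·1 = -5/3 ≠ 1 ⇒ order 0.

0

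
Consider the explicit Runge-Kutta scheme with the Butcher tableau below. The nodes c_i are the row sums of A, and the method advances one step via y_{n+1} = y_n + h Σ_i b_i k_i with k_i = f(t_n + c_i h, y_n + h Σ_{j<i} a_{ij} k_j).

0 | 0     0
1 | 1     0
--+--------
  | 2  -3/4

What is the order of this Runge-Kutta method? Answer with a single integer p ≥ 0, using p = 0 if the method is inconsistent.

b = (2, -3/4)
c = (0, 1)
Σ b_i: 2·1 + (-3/4)·1 = 5/4 ≠ 1 ⇒ order 0.

0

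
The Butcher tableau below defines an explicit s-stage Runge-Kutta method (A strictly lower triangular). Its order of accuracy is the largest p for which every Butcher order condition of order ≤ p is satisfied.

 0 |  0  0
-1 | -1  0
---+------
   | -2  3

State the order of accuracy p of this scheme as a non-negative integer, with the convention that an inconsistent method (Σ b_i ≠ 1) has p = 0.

b = (-2, 3)
c = (0, -1)
Σ b_i: (-2)·1 + 3·1 = 1 ✓
b·c: 3·(-1) = -3 ≠ 1/2 ⇒ order 1.

1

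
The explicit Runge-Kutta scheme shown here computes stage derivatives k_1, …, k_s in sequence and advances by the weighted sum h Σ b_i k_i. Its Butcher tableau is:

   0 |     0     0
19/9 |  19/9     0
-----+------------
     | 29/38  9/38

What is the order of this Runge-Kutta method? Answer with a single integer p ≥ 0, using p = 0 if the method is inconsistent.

b = (29/38, 9/38)
c = (0, 19/9)
Σ b_i: 29/38·1 + 9/38·1 = 1 ✓
b·c: 9/38·19/9 = 1/2 ✓; 2 stages ⇒ order 2.

2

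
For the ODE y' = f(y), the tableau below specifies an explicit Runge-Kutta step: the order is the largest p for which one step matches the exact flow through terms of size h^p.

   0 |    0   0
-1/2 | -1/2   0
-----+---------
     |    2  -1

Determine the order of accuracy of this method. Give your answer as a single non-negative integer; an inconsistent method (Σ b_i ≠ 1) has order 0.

2

b = (2, -1)
c = (0, -1/2)
Σ b_i: 2·1 + (-1)·1 = 1 ✓
b·c: (-1)·(-1/2) = 1/2 ✓; 2 stages ⇒ order 2.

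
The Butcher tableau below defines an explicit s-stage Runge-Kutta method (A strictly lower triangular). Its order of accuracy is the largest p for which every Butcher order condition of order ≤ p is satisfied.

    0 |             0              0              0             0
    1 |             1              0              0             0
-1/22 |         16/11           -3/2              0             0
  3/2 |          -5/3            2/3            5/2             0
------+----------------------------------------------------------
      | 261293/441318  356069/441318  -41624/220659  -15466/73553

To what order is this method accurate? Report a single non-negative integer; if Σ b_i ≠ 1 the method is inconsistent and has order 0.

b = (261293/441318, 356069/441318, -41624/220659, -15466/73553)
c = (0, 1, -1/22, 3/2)
Ac = (0, 0, -3/2, 73/132)
Σ b_i: 261293/441318·1 + 356069/441318·1 + (-41624/220659)·1 + (-15466/73553)·1 = 1 ✓
b·c: 356069/441318·1 + (-41624/220659)·(-1/22) + (-15466/73553)·3/2 = 1/2 ✓
b·c²: 356069/441318·1 + (-41624/220659)·1/484 + (-15466/73553)·9/4 = 1/3 ✓
b·Ac: (-41624/220659)·(-3/2) + (-15466/73553)·73/132 = 1/6 ✓
b·c³: 356069/441318·1 + (-41624/220659)·(-1/10648) + (-15466/73553)·27/8 = 314529/3236332 ≠ 1/4 ⇒ order 3.
b·(c∘Ac): (-41624/220659)·3/44 + (-15466/73553)·73/88 = -55103/294212 ≠ 1/8
b·Ac²: (-41624/220659)·(-3/2) + (-15466/73553)·1951/2904 = 1375631/9708996 ≠ 1/12
b·A²c: (-15466/73553)·(-15/4) = 115995/147106 ≠ 1/24

3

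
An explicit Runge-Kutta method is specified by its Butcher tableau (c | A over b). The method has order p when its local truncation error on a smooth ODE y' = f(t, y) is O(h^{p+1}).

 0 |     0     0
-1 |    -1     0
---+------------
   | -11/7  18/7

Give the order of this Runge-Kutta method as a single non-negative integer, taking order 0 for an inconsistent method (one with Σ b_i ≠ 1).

1

b = (-11/7, 18/7)
c = (0, -1)
Σ b_i: (-11/7)·1 + 18/7·1 = 1 ✓
b·c: 18/7·(-1) = -18/7 ≠ 1/2 ⇒ order 1.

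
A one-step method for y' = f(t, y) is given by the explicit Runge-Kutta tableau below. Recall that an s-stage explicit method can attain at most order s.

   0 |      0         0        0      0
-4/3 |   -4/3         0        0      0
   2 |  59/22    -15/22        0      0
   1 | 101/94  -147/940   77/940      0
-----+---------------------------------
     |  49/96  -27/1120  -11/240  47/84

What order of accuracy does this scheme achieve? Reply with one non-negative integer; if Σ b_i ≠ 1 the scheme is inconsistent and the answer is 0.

b = (49/96, -27/1120, -11/240, 47/84)
c = (0, -4/3, 2, 1)
Ac = (0, 0, 10/11, 35/94)
Σ b_i: 49/96·1 + (-27/1120)·1 + (-11/240)·1 + 47/84·1 = 1 ✓
b·c: (-27/1120)·(-4/3) + (-11/240)·2 + 47/84·1 = 1/2 ✓
b·c²: (-27/1120)·16/9 + (-11/240)·4 + 47/84·1 = 1/3 ✓
b·Ac: (-11/240)·10/11 + 47/84·35/94 = 1/6 ✓
b·c³: (-27/1120)·(-64/27) + (-11/240)·8 + 47/84·1 = 1/4 ✓
b·(c∘Ac): (-11/240)·20/11 + 47/84·35/94 = 1/8 ✓
b·Ac²: (-11/240)·(-40/33) + 47/84·7/141 = 1/12 ✓
b·A²c: 47/84·7/94 = 1/24 ✓; 4 stages ⇒ order 4.

4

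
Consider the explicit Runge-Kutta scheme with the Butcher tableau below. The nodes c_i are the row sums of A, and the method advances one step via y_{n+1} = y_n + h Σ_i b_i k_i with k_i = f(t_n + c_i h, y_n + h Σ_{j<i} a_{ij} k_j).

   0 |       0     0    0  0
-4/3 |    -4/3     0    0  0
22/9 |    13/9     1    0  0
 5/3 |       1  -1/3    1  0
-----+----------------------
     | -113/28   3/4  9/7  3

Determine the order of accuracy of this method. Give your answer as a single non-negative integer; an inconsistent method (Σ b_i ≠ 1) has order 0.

b = (-113/28, 3/4, 9/7, 3)
c = (0, -4/3, 22/9, 5/3)
Ac = (0, 0, -4/3, 26/9)
Σ b_i: (-113/28)·1 + 3/4·1 + 9/7·1 + 3·1 = 1 ✓
b·c: 3/4·(-4/3) + 9/7·22/9 + 3·5/3 = 50/7 ≠ 1/2 ⇒ order 1.

1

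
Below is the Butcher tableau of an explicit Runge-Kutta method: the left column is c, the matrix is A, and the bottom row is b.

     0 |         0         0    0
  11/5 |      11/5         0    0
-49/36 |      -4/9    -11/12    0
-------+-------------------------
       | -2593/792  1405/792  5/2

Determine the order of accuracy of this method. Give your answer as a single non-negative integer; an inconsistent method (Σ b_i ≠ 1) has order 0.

b = (-2593/792, 1405/792, 5/2)
c = (0, 11/5, -49/36)
Ac = (0, 0, -121/60)
Σ b_i: (-2593/792)·1 + 1405/792·1 + 5/2·1 = 1 ✓
b·c: 1405/792·11/5 + 5/2·(-49/36) = 1/2 ✓
b·c²: 1405/792·121/25 + 5/2·2401/1296 = 171301/12960 ≠ 1/3 ⇒ order 2.
b·Ac: 5/2·(-121/60) = -121/24 ≠ 1/6

2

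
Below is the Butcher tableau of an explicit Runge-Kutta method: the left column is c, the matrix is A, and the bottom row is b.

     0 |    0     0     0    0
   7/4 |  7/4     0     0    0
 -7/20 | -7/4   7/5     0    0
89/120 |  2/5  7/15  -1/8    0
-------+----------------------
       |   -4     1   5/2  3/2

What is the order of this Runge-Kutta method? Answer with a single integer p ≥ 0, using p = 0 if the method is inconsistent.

1

b = (-4, 1, 5/2, 3/2)
c = (0, 7/4, -7/20, 89/120)
Ac = (0, 0, 49/20, 413/480)
Σ b_i: (-4)·1 + 1·1 + 5/2·1 + 3/2·1 = 1 ✓
b·c: 1·7/4 + 5/2·(-7/20) + 3/2·89/120 = 159/80 ≠ 1/2 ⇒ order 1.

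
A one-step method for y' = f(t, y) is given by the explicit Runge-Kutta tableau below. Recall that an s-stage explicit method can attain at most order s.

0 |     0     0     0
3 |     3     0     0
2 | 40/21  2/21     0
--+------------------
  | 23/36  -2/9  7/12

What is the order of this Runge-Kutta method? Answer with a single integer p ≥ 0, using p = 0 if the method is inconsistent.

b = (23/36, -2/9, 7/12)
c = (0, 3, 2)
Ac = (0, 0, 2/7)
Σ b_i: 23/36·1 + (-2/9)·1 + 7/12·1 = 1 ✓
b·c: (-2/9)·3 + 7/12·2 = 1/2 ✓
b·c²: (-2/9)·9 + 7/12·4 = 1/3 ✓
b·Ac: 7/12·2/7 = 1/6 ✓; 3 stages ⇒ order 3.

3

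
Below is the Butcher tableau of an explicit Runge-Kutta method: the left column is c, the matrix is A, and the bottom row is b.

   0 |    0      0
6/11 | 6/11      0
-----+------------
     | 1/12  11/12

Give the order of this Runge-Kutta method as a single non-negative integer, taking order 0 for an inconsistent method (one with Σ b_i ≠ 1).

2

b = (1/12, 11/12)
c = (0, 6/11)
Σ b_i: 1/12·1 + 11/12·1 = 1 ✓
b·c: 11/12·6/11 = 1/2 ✓; 2 stages ⇒ order 2.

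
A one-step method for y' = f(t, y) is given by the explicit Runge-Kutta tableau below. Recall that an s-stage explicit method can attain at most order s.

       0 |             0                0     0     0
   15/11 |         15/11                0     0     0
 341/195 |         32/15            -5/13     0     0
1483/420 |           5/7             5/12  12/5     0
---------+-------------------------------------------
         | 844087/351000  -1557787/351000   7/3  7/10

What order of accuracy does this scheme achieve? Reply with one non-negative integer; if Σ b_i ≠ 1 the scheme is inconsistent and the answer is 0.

b = (844087/351000, -1557787/351000, 7/3, 7/10)
c = (0, 15/11, 341/195, 1483/420)
Ac = (0, 0, -75/143, 68141/14300)
Σ b_i: 844087/351000·1 + (-1557787/351000)·1 + 7/3·1 + 7/10·1 = 1 ✓
b·c: (-1557787/351000)·15/11 + 7/3·341/195 + 7/10·1483/420 = 1/2 ✓
b·c²: (-1557787/351000)·225/121 + 7/3·116281/38025 + 7/10·2199289/176400 = 10695075893/1405404000 ≠ 1/3 ⇒ order 2.
b·Ac: 7/3·(-75/143) + 7/10·68141/14300 = 301987/143000 ≠ 1/6

2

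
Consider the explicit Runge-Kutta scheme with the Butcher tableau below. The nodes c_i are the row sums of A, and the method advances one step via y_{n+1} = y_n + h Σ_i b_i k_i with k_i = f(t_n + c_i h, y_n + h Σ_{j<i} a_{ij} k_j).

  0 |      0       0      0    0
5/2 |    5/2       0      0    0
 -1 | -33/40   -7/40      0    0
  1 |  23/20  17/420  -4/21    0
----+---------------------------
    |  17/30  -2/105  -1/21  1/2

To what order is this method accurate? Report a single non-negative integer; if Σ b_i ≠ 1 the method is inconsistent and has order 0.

b = (17/30, -2/105, -1/21, 1/2)
c = (0, 5/2, -1, 1)
Ac = (0, 0, -7/16, 7/24)
Σ b_i: 17/30·1 + (-2/105)·1 + (-1/21)·1 + 1/2·1 = 1 ✓
b·c: (-2/105)·5/2 + (-1/21)·(-1) + 1/2·1 = 1/2 ✓
b·c²: (-2/105)·25/4 + (-1/21)·1 + 1/2·1 = 1/3 ✓
b·Ac: (-1/21)·(-7/16) + 1/2·7/24 = 1/6 ✓
b·c³: (-2/105)·125/8 + (-1/21)·(-1) + 1/2·1 = 1/4 ✓
b·(c∘Ac): (-1/21)·7/16 + 1/2·7/24 = 1/8 ✓
b·Ac²: (-1/21)·(-35/32) + 1/2·1/16 = 1/12 ✓
b·A²c: 1/2·1/12 = 1/24 ✓; 4 stages ⇒ order 4.

4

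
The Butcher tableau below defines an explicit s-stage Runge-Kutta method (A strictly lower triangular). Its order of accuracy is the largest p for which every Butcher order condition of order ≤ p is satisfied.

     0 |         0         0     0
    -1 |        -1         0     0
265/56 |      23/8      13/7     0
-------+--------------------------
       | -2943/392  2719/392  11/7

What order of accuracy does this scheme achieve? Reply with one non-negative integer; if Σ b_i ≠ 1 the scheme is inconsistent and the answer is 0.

b = (-2943/392, 2719/392, 11/7)
c = (0, -1, 265/56)
Ac = (0, 0, -13/7)
Σ b_i: (-2943/392)·1 + 2719/392·1 + 11/7·1 = 1 ✓
b·c: 2719/392·(-1) + 11/7·265/56 = 1/2 ✓
b·c²: 2719/392·1 + 11/7·70225/3136 = 924739/21952 ≠ 1/3 ⇒ order 2.
b·Ac: 11/7·(-13/7) = -143/49 ≠ 1/6

2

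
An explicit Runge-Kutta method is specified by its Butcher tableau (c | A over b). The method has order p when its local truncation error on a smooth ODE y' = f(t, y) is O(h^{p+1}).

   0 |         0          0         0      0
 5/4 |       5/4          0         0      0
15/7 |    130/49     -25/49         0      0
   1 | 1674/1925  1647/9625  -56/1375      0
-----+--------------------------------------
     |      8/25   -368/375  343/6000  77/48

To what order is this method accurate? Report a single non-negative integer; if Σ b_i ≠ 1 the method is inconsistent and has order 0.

b = (8/25, -368/375, 343/6000, 77/48)
c = (0, 5/4, 15/7, 1)
Ac = (0, 0, -125/196, 39/308)
Σ b_i: 8/25·1 + (-368/375)·1 + 343/6000·1 + 77/48·1 = 1 ✓
b·c: (-368/375)·5/4 + 343/6000·15/7 + 77/48·1 = 1/2 ✓
b·c²: (-368/375)·25/16 + 343/6000·225/49 + 77/48·1 = 1/3 ✓
b·Ac: 343/6000·(-125/196) + 77/48·39/308 = 1/6 ✓
b·c³: (-368/375)·125/64 + 343/6000·3375/343 + 77/48·1 = 1/4 ✓
b·(c∘Ac): 343/6000·(-1875/1372) + 77/48·39/308 = 1/8 ✓
b·Ac²: 343/6000·(-625/784) + 77/48·9/112 = 1/12 ✓
b·A²c: 77/48·2/77 = 1/24 ✓; 4 stages ⇒ order 4.

4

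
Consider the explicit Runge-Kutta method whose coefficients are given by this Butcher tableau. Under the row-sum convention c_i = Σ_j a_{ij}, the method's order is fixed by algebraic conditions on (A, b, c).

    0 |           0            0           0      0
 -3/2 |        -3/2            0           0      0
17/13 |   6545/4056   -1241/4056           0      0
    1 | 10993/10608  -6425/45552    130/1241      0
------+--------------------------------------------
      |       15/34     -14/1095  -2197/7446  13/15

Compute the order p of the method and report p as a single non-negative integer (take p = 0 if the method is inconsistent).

b = (15/34, -14/1095, -2197/7446, 13/15)
c = (0, -3/2, 17/13, 1)
Ac = (0, 0, 1241/2704, 145/416)
Σ b_i: 15/34·1 + (-14/1095)·1 + (-2197/7446)·1 + 13/15·1 = 1 ✓
b·c: (-14/1095)·(-3/2) + (-2197/7446)·17/13 + 13/15·1 = 1/2 ✓
b·c²: (-14/1095)·9/4 + (-2197/7446)·289/169 + 13/15·1 = 1/3 ✓
b·Ac: (-2197/7446)·1241/2704 + 13/15·145/416 = 1/6 ✓
b·c³: (-14/1095)·(-27/8) + (-2197/7446)·4913/2197 + 13/15·1 = 1/4 ✓
b·(c∘Ac): (-2197/7446)·21097/35152 + 13/15·145/416 = 1/8 ✓
b·Ac²: (-2197/7446)·(-3723/5408) + 13/15·(-115/832) = 1/12 ✓
b·A²c: 13/15·5/104 = 1/24 ✓; 4 stages ⇒ order 4.

4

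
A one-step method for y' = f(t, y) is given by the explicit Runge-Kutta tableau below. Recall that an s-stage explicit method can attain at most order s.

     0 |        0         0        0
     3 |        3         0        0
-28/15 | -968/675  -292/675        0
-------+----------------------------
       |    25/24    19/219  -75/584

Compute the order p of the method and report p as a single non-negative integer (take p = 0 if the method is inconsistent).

b = (25/24, 19/219, -75/584)
c = (0, 3, -28/15)
Ac = (0, 0, -292/225)
Σ b_i: 25/24·1 + 19/219·1 + (-75/584)·1 = 1 ✓
b·c: 19/219·3 + (-75/584)·(-28/15) = 1/2 ✓
b·c²: 19/219·9 + (-75/584)·784/225 = 1/3 ✓
b·Ac: (-75/584)·(-292/225) = 1/6 ✓; 3 stages ⇒ order 3.

3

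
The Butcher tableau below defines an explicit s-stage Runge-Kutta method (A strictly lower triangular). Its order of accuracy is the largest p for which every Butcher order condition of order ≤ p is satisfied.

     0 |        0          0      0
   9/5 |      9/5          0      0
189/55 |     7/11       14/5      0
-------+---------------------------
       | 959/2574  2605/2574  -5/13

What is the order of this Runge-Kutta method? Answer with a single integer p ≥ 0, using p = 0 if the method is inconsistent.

b = (959/2574, 2605/2574, -5/13)
c = (0, 9/5, 189/55)
Ac = (0, 0, 126/25)
Σ b_i: 959/2574·1 + 2605/2574·1 + (-5/13)·1 = 1 ✓
b·c: 2605/2574·9/5 + (-5/13)·189/55 = 1/2 ✓
b·c²: 2605/2574·81/25 + (-5/13)·35721/3025 = -19863/15730 ≠ 1/3 ⇒ order 2.
b·Ac: (-5/13)·126/25 = -126/65 ≠ 1/6

2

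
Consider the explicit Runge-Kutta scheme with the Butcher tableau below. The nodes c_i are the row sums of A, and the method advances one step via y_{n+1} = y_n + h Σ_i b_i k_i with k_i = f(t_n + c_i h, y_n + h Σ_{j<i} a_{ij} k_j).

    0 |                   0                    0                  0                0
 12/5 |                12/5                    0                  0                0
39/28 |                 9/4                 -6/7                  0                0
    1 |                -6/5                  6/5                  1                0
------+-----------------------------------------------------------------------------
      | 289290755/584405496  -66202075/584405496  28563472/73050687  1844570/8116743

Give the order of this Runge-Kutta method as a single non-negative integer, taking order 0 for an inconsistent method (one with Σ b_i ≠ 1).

b = (289290755/584405496, -66202075/584405496, 28563472/73050687, 1844570/8116743)
c = (0, 12/5, 39/28, 1)
Ac = (0, 0, -72/35, 2991/700)
Σ b_i: 289290755/584405496·1 + (-66202075/584405496)·1 + 28563472/73050687·1 + 1844570/8116743·1 = 1 ✓
b·c: (-66202075/584405496)·12/5 + 28563472/73050687·39/28 + 1844570/8116743·1 = 1/2 ✓
b·c²: (-66202075/584405496)·144/25 + 28563472/73050687·1521/784 + 1844570/8116743·1 = 1/3 ✓
b·Ac: 28563472/73050687·(-72/35) + 1844570/8116743·2991/700 = 1/6 ✓
b·c³: (-66202075/584405496)·1728/125 + 28563472/73050687·59319/21952 + 1844570/8116743·1 = -320622461/1136344020 ≠ 1/4 ⇒ order 3.
b·(c∘Ac): 28563472/73050687·(-702/245) + 1844570/8116743·2991/700 = -4040309/27055810 ≠ 1/8
b·Ac²: 28563472/73050687·(-864/175) + 1844570/8116743·867501/98000 = 61518157/757562680 ≠ 1/12
b·A²c: 1844570/8116743·(-72/35) = -1264848/2705581 ≠ 1/24

3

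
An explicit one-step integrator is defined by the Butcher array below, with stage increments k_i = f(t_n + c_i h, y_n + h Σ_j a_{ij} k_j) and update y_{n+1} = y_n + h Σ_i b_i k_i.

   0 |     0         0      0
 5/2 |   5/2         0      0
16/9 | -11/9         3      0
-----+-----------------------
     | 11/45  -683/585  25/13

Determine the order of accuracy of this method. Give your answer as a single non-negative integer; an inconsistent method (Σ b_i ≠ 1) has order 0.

b = (11/45, -683/585, 25/13)
c = (0, 5/2, 16/9)
Ac = (0, 0, 15/2)
Σ b_i: 11/45·1 + (-683/585)·1 + 25/13·1 = 1 ✓
b·c: (-683/585)·5/2 + 25/13·16/9 = 1/2 ✓
b·c²: (-683/585)·25/4 + 25/13·256/81 = -395/324 ≠ 1/3 ⇒ order 2.
b·Ac: 25/13·15/2 = 375/26 ≠ 1/6

2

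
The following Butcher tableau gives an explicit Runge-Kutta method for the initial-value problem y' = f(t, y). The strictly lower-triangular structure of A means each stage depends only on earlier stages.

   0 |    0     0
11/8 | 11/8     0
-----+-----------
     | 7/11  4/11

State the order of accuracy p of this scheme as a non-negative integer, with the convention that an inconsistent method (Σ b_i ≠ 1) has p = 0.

2

b = (7/11, 4/11)
c = (0, 11/8)
Σ b_i: 7/11·1 + 4/11·1 = 1 ✓
b·c: 4/11·11/8 = 1/2 ✓; 2 stages ⇒ order 2.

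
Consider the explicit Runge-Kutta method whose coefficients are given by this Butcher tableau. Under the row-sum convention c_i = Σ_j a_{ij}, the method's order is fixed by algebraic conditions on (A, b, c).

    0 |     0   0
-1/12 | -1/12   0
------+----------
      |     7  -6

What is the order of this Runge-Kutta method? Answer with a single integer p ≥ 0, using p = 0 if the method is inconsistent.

2

b = (7, -6)
c = (0, -1/12)
Σ b_i: 7·1 + (-6)·1 = 1 ✓
b·c: (-6)·(-1/12) = 1/2 ✓; 2 stages ⇒ order 2.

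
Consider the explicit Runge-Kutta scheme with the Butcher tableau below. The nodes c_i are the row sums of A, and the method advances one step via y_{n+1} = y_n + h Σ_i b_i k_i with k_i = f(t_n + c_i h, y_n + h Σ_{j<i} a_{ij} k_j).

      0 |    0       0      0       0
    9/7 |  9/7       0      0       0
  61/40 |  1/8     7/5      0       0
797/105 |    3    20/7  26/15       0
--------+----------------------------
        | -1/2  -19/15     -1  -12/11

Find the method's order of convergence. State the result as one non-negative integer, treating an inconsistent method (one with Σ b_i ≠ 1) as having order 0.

0

b = (-1/2, -19/15, -1, -12/11)
c = (0, 9/7, 61/40, 797/105)
Ac = (0, 0, 9/5, 92857/14700)
Σ b_i: (-1/2)·1 + (-19/15)·1 + (-1)·1 + (-12/11)·1 = -1273/330 ≠ 1 ⇒ order 0.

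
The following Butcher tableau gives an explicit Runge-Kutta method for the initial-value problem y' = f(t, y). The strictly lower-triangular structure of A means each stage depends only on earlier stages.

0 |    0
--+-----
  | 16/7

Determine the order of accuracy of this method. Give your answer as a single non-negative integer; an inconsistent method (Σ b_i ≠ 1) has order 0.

b = (16/7)
c = (0)
Σ b_i: 16/7·1 = 16/7 ≠ 1 ⇒ order 0.

0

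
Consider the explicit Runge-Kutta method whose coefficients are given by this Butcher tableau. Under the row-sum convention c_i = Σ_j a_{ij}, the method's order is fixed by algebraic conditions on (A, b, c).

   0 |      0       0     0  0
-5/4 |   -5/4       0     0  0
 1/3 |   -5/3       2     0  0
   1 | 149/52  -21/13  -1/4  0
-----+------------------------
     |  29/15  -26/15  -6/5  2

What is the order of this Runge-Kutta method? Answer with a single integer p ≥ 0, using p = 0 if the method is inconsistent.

b = (29/15, -26/15, -6/5, 2)
c = (0, -5/4, 1/3, 1)
Ac = (0, 0, -5/2, 151/78)
Σ b_i: 29/15·1 + (-26/15)·1 + (-6/5)·1 + 2·1 = 1 ✓
b·c: (-26/15)·(-5/4) + (-6/5)·1/3 + 2·1 = 113/30 ≠ 1/2 ⇒ order 1.

1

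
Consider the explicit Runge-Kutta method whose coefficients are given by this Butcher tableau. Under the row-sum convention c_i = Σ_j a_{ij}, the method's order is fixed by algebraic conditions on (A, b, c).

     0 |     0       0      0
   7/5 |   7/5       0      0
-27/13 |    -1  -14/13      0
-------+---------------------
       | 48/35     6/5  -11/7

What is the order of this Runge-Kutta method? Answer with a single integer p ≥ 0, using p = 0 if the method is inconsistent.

1

b = (48/35, 6/5, -11/7)
c = (0, 7/5, -27/13)
Ac = (0, 0, -98/65)
Σ b_i: 48/35·1 + 6/5·1 + (-11/7)·1 = 1 ✓
b·c: 6/5·7/5 + (-11/7)·(-27/13) = 11247/2275 ≠ 1/2 ⇒ order 1.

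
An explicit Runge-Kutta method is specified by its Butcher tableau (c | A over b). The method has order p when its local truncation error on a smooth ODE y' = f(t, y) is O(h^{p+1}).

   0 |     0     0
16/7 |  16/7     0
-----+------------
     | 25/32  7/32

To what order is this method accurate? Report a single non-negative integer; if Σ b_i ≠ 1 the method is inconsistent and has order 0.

b = (25/32, 7/32)
c = (0, 16/7)
Σ b_i: 25/32·1 + 7/32·1 = 1 ✓
b·c: 7/32·16/7 = 1/2 ✓; 2 stages ⇒ order 2.

2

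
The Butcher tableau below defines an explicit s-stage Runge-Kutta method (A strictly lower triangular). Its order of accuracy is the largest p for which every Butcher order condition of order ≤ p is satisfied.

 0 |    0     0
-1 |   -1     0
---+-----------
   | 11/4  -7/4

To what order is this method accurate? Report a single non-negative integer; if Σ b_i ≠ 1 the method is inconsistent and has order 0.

b = (11/4, -7/4)
c = (0, -1)
Σ b_i: 11/4·1 + (-7/4)·1 = 1 ✓
b·c: (-7/4)·(-1) = 7/4 ≠ 1/2 ⇒ order 1.

1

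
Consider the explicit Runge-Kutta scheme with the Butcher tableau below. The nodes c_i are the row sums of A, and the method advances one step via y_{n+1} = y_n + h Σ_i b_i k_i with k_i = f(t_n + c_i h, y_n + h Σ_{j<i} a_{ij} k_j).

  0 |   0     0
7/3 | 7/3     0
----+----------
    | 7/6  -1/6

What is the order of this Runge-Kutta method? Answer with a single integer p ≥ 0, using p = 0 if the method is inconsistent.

1

b = (7/6, -1/6)
c = (0, 7/3)
Σ b_i: 7/6·1 + (-1/6)·1 = 1 ✓
b·c: (-1/6)·7/3 = -7/18 ≠ 1/2 ⇒ order 1.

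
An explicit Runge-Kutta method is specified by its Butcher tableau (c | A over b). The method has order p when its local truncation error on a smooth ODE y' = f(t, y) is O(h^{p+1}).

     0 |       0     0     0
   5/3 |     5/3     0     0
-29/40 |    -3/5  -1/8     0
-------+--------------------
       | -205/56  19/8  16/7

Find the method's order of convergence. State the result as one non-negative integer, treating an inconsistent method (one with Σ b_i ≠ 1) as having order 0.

1

b = (-205/56, 19/8, 16/7)
c = (0, 5/3, -29/40)
Ac = (0, 0, -5/24)
Σ b_i: (-205/56)·1 + 19/8·1 + 16/7·1 = 1 ✓
b·c: 19/8·5/3 + 16/7·(-29/40) = 1933/840 ≠ 1/2 ⇒ order 1.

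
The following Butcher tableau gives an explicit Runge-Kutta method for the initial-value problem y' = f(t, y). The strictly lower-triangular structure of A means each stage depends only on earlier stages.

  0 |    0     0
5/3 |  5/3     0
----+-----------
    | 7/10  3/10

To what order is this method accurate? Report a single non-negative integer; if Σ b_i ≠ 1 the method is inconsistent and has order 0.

2

b = (7/10, 3/10)
c = (0, 5/3)
Σ b_i: 7/10·1 + 3/10·1 = 1 ✓
b·c: 3/10·5/3 = 1/2 ✓; 2 stages ⇒ order 2.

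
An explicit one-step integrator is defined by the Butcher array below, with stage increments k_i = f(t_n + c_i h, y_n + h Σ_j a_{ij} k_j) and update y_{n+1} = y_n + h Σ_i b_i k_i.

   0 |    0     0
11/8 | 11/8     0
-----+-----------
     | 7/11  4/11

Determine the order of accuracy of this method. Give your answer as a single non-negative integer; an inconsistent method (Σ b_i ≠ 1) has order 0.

b = (7/11, 4/11)
c = (0, 11/8)
Σ b_i: 7/11·1 + 4/11·1 = 1 ✓
b·c: 4/11·11/8 = 1/2 ✓; 2 stages ⇒ order 2.

2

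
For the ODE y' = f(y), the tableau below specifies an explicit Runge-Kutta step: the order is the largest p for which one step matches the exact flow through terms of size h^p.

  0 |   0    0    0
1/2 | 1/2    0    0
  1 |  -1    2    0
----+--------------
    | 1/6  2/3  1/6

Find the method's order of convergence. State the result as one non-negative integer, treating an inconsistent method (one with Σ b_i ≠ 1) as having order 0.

3

b = (1/6, 2/3, 1/6)
c = (0, 1/2, 1)
Ac = (0, 0, 1)
Σ b_i: 1/6·1 + 2/3·1 + 1/6·1 = 1 ✓
b·c: 2/3·1/2 + 1/6·1 = 1/2 ✓
b·c²: 2/3·1/4 + 1/6·1 = 1/3 ✓
b·Ac: 1/6·1 = 1/6 ✓; 3 stages ⇒ order 3.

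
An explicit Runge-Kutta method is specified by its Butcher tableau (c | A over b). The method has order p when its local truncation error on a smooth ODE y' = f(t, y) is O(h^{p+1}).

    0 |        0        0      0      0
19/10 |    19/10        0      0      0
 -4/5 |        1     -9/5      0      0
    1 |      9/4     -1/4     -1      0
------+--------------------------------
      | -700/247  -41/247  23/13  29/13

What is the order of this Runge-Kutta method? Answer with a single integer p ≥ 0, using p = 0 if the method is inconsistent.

2

b = (-700/247, -41/247, 23/13, 29/13)
c = (0, 19/10, -4/5, 1)
Ac = (0, 0, -171/50, 13/40)
Σ b_i: (-700/247)·1 + (-41/247)·1 + 23/13·1 + 29/13·1 = 1 ✓
b·c: (-41/247)·19/10 + 23/13·(-4/5) + 29/13·1 = 1/2 ✓
b·c²: (-41/247)·361/100 + 23/13·16/25 + 29/13·1 = 3593/1300 ≠ 1/3 ⇒ order 2.
b·Ac: 23/13·(-171/50) + 29/13·13/40 = -13847/2600 ≠ 1/6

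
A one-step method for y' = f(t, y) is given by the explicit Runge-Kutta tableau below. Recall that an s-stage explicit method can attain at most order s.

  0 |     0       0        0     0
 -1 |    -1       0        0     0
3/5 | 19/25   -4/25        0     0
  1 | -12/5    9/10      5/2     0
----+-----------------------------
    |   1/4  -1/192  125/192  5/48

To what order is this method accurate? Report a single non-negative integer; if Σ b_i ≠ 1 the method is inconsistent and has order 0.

4

b = (1/4, -1/192, 125/192, 5/48)
c = (0, -1, 3/5, 1)
Ac = (0, 0, 4/25, 3/5)
Σ b_i: 1/4·1 + (-1/192)·1 + 125/192·1 + 5/48·1 = 1 ✓
b·c: (-1/192)·(-1) + 125/192·3/5 + 5/48·1 = 1/2 ✓
b·c²: (-1/192)·1 + 125/192·9/25 + 5/48·1 = 1/3 ✓
b·Ac: 125/192·4/25 + 5/48·3/5 = 1/6 ✓
b·c³: (-1/192)·(-1) + 125/192·27/125 + 5/48·1 = 1/4 ✓
b·(c∘Ac): 125/192·12/125 + 5/48·3/5 = 1/8 ✓
b·Ac²: 125/192·(-4/25) + 5/48·9/5 = 1/12 ✓
b·A²c: 5/48·2/5 = 1/24 ✓; 4 stages ⇒ order 4.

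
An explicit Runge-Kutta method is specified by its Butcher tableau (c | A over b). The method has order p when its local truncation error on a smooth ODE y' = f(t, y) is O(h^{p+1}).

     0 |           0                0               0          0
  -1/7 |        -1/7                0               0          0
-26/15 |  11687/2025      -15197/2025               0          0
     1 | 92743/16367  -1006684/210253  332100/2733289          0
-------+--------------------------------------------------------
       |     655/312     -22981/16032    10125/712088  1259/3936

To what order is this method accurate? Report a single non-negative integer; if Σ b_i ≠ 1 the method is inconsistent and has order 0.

b = (655/312, -22981/16032, 10125/712088, 1259/3936)
c = (0, -1/7, -26/15, 1)
Ac = (0, 0, 2171/2025, 596/1259)
Σ b_i: 655/312·1 + (-22981/16032)·1 + 10125/712088·1 + 1259/3936·1 = 1 ✓
b·c: (-22981/16032)·(-1/7) + 10125/712088·(-26/15) + 1259/3936·1 = 1/2 ✓
b·c²: (-22981/16032)·1/49 + 10125/712088·676/225 + 1259/3936·1 = 1/3 ✓
b·Ac: 10125/712088·2171/2025 + 1259/3936·596/1259 = 1/6 ✓
b·c³: (-22981/16032)·(-1/343) + 10125/712088·(-17576/3375) + 1259/3936·1 = 1/4 ✓
b·(c∘Ac): 10125/712088·(-56446/30375) + 1259/3936·596/1259 = 1/8 ✓
b·Ac²: 10125/712088·(-2171/14175) + 1259/3936·2356/8813 = 1/12 ✓
b·A²c: 1259/3936·164/1259 = 1/24 ✓; 4 stages ⇒ order 4.

4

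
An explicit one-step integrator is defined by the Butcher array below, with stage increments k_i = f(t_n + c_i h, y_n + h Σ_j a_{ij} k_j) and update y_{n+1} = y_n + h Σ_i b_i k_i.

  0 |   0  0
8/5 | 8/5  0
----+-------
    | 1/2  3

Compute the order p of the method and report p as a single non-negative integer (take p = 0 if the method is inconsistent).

0

b = (1/2, 3)
c = (0, 8/5)
Σ b_i: 1/2·1 + 3·1 = 7/2 ≠ 1 ⇒ order 0.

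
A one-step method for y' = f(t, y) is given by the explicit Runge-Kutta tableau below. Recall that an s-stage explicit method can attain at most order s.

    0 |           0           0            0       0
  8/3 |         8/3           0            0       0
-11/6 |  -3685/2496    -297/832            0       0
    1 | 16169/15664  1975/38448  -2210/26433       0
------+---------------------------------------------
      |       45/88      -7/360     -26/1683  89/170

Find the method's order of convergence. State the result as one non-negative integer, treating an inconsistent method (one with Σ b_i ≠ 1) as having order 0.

4

b = (45/88, -7/360, -26/1683, 89/170)
c = (0, 8/3, -11/6, 1)
Ac = (0, 0, -99/104, 155/534)
Σ b_i: 45/88·1 + (-7/360)·1 + (-26/1683)·1 + 89/170·1 = 1 ✓
b·c: (-7/360)·8/3 + (-26/1683)·(-11/6) + 89/170·1 = 1/2 ✓
b·c²: (-7/360)·64/9 + (-26/1683)·121/36 + 89/170·1 = 1/3 ✓
b·Ac: (-26/1683)·(-99/104) + 89/170·155/534 = 1/6 ✓
b·c³: (-7/360)·512/27 + (-26/1683)·(-1331/216) + 89/170·1 = 1/4 ✓
b·(c∘Ac): (-26/1683)·363/208 + 89/170·155/534 = 1/8 ✓
b·Ac²: (-26/1683)·(-33/13) + 89/170·15/178 = 1/12 ✓
b·A²c: 89/170·85/1068 = 1/24 ✓; 4 stages ⇒ order 4.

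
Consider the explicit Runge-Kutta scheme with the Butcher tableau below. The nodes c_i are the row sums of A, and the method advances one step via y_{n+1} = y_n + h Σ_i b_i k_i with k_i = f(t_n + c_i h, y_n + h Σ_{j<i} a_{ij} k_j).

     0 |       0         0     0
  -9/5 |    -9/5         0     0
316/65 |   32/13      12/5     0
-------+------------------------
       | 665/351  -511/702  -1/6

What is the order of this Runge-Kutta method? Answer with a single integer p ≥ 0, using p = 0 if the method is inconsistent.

b = (665/351, -511/702, -1/6)
c = (0, -9/5, 316/65)
Ac = (0, 0, -108/25)
Σ b_i: 665/351·1 + (-511/702)·1 + (-1/6)·1 = 1 ✓
b·c: (-511/702)·(-9/5) + (-1/6)·316/65 = 1/2 ✓
b·c²: (-511/702)·81/25 + (-1/6)·99856/4225 = -159643/25350 ≠ 1/3 ⇒ order 2.
b·Ac: (-1/6)·(-108/25) = 18/25 ≠ 1/6

2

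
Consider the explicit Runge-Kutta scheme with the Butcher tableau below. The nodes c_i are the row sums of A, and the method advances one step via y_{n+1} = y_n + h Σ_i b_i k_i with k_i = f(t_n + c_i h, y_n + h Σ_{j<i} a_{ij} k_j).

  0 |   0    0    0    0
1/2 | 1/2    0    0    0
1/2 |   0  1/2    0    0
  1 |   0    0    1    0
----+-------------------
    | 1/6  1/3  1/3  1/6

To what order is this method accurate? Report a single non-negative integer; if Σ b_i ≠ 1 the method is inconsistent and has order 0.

4

b = (1/6, 1/3, 1/3, 1/6)
c = (0, 1/2, 1/2, 1)
Ac = (0, 0, 1/4, 1/2)
Σ b_i: 1/6·1 + 1/3·1 + 1/3·1 + 1/6·1 = 1 ✓
b·c: 1/3·1/2 + 1/3·1/2 + 1/6·1 = 1/2 ✓
b·c²: 1/3·1/4 + 1/3·1/4 + 1/6·1 = 1/3 ✓
b·Ac: 1/3·1/4 + 1/6·1/2 = 1/6 ✓
b·c³: 1/3·1/8 + 1/3·1/8 + 1/6·1 = 1/4 ✓
b·(c∘Ac): 1/3·1/8 + 1/6·1/2 = 1/8 ✓
b·Ac²: 1/3·1/8 + 1/6·1/4 = 1/12 ✓
b·A²c: 1/6·1/4 = 1/24 ✓; 4 stages ⇒ order 4.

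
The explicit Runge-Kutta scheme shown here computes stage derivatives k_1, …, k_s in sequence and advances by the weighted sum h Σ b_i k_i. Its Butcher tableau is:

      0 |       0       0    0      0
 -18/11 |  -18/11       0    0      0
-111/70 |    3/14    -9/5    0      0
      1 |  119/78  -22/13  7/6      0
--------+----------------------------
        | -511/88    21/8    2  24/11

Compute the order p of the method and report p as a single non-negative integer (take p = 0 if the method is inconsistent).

1

b = (-511/88, 21/8, 2, 24/11)
c = (0, -18/11, -111/70, 1)
Ac = (0, 0, 162/55, 239/260)
Σ b_i: (-511/88)·1 + 21/8·1 + 2·1 + 24/11·1 = 1 ✓
b·c: 21/8·(-18/11) + 2·(-111/70) + 24/11·1 = -8139/1540 ≠ 1/2 ⇒ order 1.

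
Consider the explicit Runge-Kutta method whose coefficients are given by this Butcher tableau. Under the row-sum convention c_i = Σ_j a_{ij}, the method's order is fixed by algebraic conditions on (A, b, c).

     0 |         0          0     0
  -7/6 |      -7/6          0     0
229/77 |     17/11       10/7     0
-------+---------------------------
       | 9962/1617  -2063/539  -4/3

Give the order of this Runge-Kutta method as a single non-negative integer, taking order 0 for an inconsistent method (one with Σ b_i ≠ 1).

2

b = (9962/1617, -2063/539, -4/3)
c = (0, -7/6, 229/77)
Ac = (0, 0, -5/3)
Σ b_i: 9962/1617·1 + (-2063/539)·1 + (-4/3)·1 = 1 ✓
b·c: (-2063/539)·(-7/6) + (-4/3)·229/77 = 1/2 ✓
b·c²: (-2063/539)·49/36 + (-4/3)·52441/5929 = -3629125/213444 ≠ 1/3 ⇒ order 2.
b·Ac: (-4/3)·(-5/3) = 20/9 ≠ 1/6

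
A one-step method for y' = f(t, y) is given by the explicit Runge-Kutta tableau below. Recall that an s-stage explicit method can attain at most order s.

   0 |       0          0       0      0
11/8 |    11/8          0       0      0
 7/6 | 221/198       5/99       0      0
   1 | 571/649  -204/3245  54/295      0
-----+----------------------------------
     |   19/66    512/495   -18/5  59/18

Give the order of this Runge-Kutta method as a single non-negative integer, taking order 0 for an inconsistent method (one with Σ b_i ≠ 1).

4

b = (19/66, 512/495, -18/5, 59/18)
c = (0, 11/8, 7/6, 1)
Ac = (0, 0, 5/72, 15/118)
Σ b_i: 19/66·1 + 512/495·1 + (-18/5)·1 + 59/18·1 = 1 ✓
b·c: 512/495·11/8 + (-18/5)·7/6 + 59/18·1 = 1/2 ✓
b·c²: 512/495·121/64 + (-18/5)·49/36 + 59/18·1 = 1/3 ✓
b·Ac: (-18/5)·5/72 + 59/18·15/118 = 1/6 ✓
b·c³: 512/495·1331/512 + (-18/5)·343/216 + 59/18·1 = 1/4 ✓
b·(c∘Ac): (-18/5)·35/432 + 59/18·15/118 = 1/8 ✓
b·Ac²: (-18/5)·55/576 + 59/18·123/944 = 1/12 ✓
b·A²c: 59/18·3/236 = 1/24 ✓; 4 stages ⇒ order 4.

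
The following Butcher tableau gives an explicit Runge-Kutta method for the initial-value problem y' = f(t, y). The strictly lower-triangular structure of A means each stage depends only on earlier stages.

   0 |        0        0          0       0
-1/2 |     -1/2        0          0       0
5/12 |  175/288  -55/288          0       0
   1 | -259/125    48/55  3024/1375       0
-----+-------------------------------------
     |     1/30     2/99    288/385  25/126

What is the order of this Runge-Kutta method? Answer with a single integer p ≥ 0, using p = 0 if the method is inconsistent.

4

b = (1/30, 2/99, 288/385, 25/126)
c = (0, -1/2, 5/12, 1)
Ac = (0, 0, 55/576, 12/25)
Σ b_i: 1/30·1 + 2/99·1 + 288/385·1 + 25/126·1 = 1 ✓
b·c: 2/99·(-1/2) + 288/385·5/12 + 25/126·1 = 1/2 ✓
b·c²: 2/99·1/4 + 288/385·25/144 + 25/126·1 = 1/3 ✓
b·Ac: 288/385·55/576 + 25/126·12/25 = 1/6 ✓
b·c³: 2/99·(-1/8) + 288/385·125/1728 + 25/126·1 = 1/4 ✓
b·(c∘Ac): 288/385·275/6912 + 25/126·12/25 = 1/8 ✓
b·Ac²: 288/385·(-55/1152) + 25/126·3/5 = 1/12 ✓
b·A²c: 25/126·21/100 = 1/24 ✓; 4 stages ⇒ order 4.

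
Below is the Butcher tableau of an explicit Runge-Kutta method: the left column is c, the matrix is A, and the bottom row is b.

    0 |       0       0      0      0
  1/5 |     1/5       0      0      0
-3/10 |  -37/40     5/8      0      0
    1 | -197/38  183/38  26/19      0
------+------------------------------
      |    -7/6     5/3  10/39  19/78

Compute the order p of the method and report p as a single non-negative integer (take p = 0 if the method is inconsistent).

b = (-7/6, 5/3, 10/39, 19/78)
c = (0, 1/5, -3/10, 1)
Ac = (0, 0, 1/8, 21/38)
Σ b_i: (-7/6)·1 + 5/3·1 + 10/39·1 + 19/78·1 = 1 ✓
b·c: 5/3·1/5 + 10/39·(-3/10) + 19/78·1 = 1/2 ✓
b·c²: 5/3·1/25 + 10/39·9/100 + 19/78·1 = 1/3 ✓
b·Ac: 10/39·1/8 + 19/78·21/38 = 1/6 ✓
b·c³: 5/3·1/125 + 10/39·(-27/1000) + 19/78·1 = 1/4 ✓
b·(c∘Ac): 10/39·(-3/80) + 19/78·21/38 = 1/8 ✓
b·Ac²: 10/39·1/40 + 19/78·6/19 = 1/12 ✓
b·A²c: 19/78·13/76 = 1/24 ✓; 4 stages ⇒ order 4.

4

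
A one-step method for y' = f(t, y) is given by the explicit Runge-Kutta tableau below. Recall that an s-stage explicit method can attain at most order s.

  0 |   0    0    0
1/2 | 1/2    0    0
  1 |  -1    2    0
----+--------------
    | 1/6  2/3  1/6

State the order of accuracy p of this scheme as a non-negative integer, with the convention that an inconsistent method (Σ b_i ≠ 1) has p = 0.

b = (1/6, 2/3, 1/6)
c = (0, 1/2, 1)
Ac = (0, 0, 1)
Σ b_i: 1/6·1 + 2/3·1 + 1/6·1 = 1 ✓
b·c: 2/3·1/2 + 1/6·1 = 1/2 ✓
b·c²: 2/3·1/4 + 1/6·1 = 1/3 ✓
b·Ac: 1/6·1 = 1/6 ✓; 3 stages ⇒ order 3.

3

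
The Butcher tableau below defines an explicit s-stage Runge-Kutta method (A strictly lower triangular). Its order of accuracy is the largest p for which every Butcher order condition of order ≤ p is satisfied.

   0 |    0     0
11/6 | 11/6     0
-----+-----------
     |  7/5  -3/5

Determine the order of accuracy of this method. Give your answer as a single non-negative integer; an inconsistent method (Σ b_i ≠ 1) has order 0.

b = (7/5, -3/5)
c = (0, 11/6)
Σ b_i: 7/5·1 + (-3/5)·1 = 4/5 ≠ 1 ⇒ order 0.

0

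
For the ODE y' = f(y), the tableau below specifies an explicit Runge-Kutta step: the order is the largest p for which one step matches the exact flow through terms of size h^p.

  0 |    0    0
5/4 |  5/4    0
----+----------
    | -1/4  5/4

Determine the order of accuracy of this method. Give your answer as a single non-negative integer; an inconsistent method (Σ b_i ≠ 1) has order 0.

b = (-1/4, 5/4)
c = (0, 5/4)
Σ b_i: (-1/4)·1 + 5/4·1 = 1 ✓
b·c: 5/4·5/4 = 25/16 ≠ 1/2 ⇒ order 1.

1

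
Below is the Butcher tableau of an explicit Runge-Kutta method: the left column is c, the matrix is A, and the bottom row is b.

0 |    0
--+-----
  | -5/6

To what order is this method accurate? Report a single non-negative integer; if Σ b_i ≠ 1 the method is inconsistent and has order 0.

b = (-5/6)
c = (0)
Σ b_i: (-5/6)·1 = -5/6 ≠ 1 ⇒ order 0.

0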